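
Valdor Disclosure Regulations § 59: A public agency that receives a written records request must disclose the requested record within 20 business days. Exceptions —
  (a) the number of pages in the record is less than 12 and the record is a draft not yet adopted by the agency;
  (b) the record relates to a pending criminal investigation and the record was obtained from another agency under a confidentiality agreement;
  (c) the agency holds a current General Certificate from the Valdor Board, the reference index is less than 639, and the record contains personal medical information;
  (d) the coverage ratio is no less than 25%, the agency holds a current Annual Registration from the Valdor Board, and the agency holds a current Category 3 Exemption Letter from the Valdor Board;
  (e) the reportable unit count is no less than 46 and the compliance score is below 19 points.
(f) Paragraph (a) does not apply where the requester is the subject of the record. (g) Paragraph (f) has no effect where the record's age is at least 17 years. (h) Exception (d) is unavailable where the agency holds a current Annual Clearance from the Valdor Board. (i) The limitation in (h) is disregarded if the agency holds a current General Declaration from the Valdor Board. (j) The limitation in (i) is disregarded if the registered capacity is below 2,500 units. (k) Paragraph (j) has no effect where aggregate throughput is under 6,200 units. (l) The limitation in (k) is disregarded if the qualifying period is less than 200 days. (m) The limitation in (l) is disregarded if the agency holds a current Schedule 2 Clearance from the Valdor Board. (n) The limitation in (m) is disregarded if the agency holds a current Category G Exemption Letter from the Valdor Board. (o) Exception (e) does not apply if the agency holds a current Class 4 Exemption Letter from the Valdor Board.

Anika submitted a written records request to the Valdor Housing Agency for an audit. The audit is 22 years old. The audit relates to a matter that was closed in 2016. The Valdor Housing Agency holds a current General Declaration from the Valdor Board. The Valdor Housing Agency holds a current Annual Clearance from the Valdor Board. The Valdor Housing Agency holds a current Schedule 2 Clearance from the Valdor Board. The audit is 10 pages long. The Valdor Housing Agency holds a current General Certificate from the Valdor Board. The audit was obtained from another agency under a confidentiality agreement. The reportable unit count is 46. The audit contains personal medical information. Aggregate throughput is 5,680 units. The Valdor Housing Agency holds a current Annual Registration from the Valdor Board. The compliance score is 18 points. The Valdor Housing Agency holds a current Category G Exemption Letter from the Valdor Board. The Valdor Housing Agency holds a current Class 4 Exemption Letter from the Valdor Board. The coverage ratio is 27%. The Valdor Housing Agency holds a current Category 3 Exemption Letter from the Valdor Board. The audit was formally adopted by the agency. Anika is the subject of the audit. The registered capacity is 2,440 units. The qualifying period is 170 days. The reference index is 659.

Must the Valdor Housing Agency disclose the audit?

Exception (a) requires that the record is a draft not yet adopted by the agency; but the audit has been formally adopted, so (a) is unavailable.
Exception (b) requires that the record relates to a pending criminal investigation; but the audit relates to a closed matter, so (b) is unavailable.
Exception (c) fails — the reference index is 659, not less than 639.
All of (d)'s requirements are met (the coverage ratio is 27%, meeting the 25% threshold; a current Annual Registration is held; a current Category 3 Exemption Letter is held). But applying paragraphs (h)–(n): (h) operates against (d): a current Annual Clearance is held. (i) operates (a current General Declaration is held), but yields to (j): (j) is triggered — the registered capacity is 2,440 units, below the 2,500 units limit. (k) would limit (j) — aggregate throughput is 5,680 units, under the 6,200 units limit — but (l) sets (k) aside: (l) applies — the qualifying period is 170 days, less than the 200 days limit. (m) is triggered (a current Schedule 2 Clearance is held), but is overridden by (n): (n) is triggered — a current Category G Exemption Letter is held. Exception (d) does not apply.
Exception (e) is satisfied on its face — the reportable unit count is 46, meeting the 46 threshold; the compliance score is 18 points, below the 19 points limit. However, paragraph (o) must be considered: (o) operates against (e): a current Class 4 Exemption Letter is held. Exception (e) does not apply.
Every exception is unavailable, so the rule governs.

Yes — the Valdor Housing Agency must disclose the audit.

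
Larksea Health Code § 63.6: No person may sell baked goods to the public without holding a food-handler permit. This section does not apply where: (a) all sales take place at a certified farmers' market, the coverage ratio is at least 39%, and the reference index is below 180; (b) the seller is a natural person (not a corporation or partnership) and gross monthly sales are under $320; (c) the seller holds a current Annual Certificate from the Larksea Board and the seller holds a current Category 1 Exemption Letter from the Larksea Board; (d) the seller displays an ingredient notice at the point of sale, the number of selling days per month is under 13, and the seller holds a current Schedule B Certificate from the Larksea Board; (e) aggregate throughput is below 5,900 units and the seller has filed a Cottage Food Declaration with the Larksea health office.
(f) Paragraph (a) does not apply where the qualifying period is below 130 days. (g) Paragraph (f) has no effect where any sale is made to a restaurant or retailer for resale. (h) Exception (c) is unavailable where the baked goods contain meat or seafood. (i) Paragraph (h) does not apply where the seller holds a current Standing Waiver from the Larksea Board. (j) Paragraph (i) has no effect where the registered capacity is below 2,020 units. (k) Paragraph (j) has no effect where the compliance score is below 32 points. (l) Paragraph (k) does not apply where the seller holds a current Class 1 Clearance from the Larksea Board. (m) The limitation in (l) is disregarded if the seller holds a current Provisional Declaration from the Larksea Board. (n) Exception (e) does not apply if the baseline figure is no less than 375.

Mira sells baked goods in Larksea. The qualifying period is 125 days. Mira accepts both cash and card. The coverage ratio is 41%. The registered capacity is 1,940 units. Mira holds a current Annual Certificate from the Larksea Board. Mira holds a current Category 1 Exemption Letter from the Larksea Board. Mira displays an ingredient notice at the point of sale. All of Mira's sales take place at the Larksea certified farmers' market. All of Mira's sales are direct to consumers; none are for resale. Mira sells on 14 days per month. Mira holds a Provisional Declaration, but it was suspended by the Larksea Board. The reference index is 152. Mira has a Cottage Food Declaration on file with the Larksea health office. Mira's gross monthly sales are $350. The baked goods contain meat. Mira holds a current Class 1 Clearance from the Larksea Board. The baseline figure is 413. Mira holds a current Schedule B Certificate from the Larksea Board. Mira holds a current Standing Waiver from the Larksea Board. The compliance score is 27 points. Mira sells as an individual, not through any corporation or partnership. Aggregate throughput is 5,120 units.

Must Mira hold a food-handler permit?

Exception (a)'s conditions are all satisfied: all sales are at a certified farmers' market; the coverage ratio is 41%, meeting the 39% threshold; the reference index is 152, below the 180 limit. However, paragraphs (f)–(g) must be considered: (f) is triggered — the qualifying period is 125 days, below the 130 days limit. (g), which would lift (f), is inapplicable — no sales are for resale. Exception (a) does not apply.
Exception (b) does not apply: gross monthly sales are $350, not under $320.
Exception (c)'s conditions are all satisfied: a current Annual Certificate is held; a current Category 1 Exemption Letter is held. Turning to paragraphs (h)–(m): (h) operates against (c): the baked goods contain meat. (i) is triggered (a current Standing Waiver is held), but yields to (j): (j) is triggered — the registered capacity is 1,940 units, below the 2,020 units limit. (k) applies (the compliance score is 27 points, below the 32 points limit), but yields to (l): (l) is triggered — a current Class 1 Clearance is held. (m), which would lift (l), does not operate here — there is no Provisional Declaration in force. Exception (c) does not apply.
Exception (d) fails — the number of selling days per month is 14, not under 13.
Exception (e): aggregate throughput is 5,120 units, below the 5,900 units limit; a Cottage Food Declaration is on file — every condition holds. However, paragraph (n) must be considered: (n) operates — the baseline figure is 413, meeting the 375 threshold. Exception (e) does not apply.
No exception displaces § 63.6.

Yes — Mira must hold a food-handler permit.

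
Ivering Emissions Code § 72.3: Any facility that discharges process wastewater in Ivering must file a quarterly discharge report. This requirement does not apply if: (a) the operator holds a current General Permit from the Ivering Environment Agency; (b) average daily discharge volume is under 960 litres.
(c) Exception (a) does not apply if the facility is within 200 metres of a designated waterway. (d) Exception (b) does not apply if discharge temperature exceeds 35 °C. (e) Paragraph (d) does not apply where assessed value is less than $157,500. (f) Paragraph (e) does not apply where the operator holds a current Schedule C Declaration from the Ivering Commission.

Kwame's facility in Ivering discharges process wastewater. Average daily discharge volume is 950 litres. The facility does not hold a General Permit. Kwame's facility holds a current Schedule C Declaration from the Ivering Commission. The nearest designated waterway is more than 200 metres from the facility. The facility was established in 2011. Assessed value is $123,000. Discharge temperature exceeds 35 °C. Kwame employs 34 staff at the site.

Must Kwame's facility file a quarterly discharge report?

Exception (a) does not apply: no General Permit is held.
Exception (b) is satisfied on its face — average daily discharge volume is 950 litres, under the 960 litres limit. Turning to paragraphs (d)–(f): (d) applies — discharge temperature exceeds 35 °C. (e) would limit (d) — assessed value is $123,000, less than the $157,500 limit — but (f) sets (e) aside: (f) operates against (e): a current Schedule C Declaration is held. So (b) is unavailable.
No exception is made out. Kwame's facility falls within the general rule.

Yes — Kwame's facility must file a quarterly discharge report.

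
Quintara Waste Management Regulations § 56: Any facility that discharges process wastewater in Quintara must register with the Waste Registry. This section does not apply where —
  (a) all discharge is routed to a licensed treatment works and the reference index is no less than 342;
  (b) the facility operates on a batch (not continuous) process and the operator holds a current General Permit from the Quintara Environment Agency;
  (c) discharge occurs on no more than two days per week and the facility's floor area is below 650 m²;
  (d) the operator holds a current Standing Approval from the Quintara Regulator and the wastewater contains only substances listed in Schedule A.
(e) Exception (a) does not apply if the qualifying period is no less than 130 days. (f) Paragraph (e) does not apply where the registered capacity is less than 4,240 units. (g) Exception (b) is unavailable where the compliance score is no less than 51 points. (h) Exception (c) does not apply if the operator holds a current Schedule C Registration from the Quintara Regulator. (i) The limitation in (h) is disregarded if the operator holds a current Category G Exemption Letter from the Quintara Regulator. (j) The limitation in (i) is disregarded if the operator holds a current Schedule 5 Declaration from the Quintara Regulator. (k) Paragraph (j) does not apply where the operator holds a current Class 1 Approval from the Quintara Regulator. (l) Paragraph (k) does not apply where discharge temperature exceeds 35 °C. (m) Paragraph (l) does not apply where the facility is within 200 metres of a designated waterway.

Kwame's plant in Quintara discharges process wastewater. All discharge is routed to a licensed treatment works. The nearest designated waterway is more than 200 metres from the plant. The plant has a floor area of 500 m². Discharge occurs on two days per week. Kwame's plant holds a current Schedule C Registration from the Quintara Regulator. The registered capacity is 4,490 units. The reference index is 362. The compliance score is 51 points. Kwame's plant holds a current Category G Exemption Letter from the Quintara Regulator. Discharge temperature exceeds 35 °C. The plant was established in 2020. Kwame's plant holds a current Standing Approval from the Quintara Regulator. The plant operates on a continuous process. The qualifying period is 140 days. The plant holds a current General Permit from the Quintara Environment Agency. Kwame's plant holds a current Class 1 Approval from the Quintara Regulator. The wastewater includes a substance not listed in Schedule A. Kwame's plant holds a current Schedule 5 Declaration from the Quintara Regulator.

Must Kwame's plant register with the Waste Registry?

Exception (a) is satisfied on its face — discharge is routed to a licensed treatment works; the reference index is 362, meeting the 342 threshold. But: (e) operates against (a): the qualifying period is 140 days, meeting the 130 days threshold. (f) does not operate here (the registered capacity is 4,490 units, not less than 4,240 units), so (e) stands. Exception (a) does not apply.
Exception (b) fails — the facility operates on a continuous process.
Exception (c) is satisfied on its face — discharge occurs on no more than two days per week; the facility's floor area is 500 m², below the 650 m² limit. But applying paragraphs (h)–(m): (h) operates against (c): a current Schedule C Registration is held. (i) is engaged (a current Category G Exemption Letter is held), but is displaced by (j): (j) operates — a current Schedule 5 Declaration is held. (k) applies (a current Class 1 Approval is held), but is displaced by (l): (l) operates against (k): discharge temperature exceeds 35 °C. (m) is not engaged (the plant is more than 200 m from any designated waterway), so (l) stands. (c) is therefore removed.
Exception (d) does not apply: the wastewater includes a non-Schedule-A substance.
No exception is made out. Kwame's plant falls within the general rule.

Yes — Kwame's plant must register with the Waste Registry.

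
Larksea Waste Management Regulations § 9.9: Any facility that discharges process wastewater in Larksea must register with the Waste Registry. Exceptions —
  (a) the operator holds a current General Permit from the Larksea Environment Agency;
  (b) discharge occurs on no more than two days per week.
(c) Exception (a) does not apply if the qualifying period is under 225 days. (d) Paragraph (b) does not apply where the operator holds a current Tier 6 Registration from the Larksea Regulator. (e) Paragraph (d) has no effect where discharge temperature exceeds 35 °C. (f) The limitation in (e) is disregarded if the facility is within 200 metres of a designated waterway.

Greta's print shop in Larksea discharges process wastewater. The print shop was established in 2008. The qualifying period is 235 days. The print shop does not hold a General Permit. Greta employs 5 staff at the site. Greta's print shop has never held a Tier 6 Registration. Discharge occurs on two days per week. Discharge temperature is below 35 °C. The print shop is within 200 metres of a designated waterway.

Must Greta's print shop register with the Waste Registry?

Exception (a) requires that the operator holds a current General Permit from the Larksea Environment Agency; but no General Permit is held, so (a) is unavailable.
Exception (b)'s conditions are all satisfied: discharge occurs on no more than two days per week. As to paragraphs (d)–(f): (d), which would limit (b), is not triggered: the Tier 6 Registration is not current. Exception (b) stands.

No — exception (b) applies; Greta's print shop is not required to register with the Waste Registry.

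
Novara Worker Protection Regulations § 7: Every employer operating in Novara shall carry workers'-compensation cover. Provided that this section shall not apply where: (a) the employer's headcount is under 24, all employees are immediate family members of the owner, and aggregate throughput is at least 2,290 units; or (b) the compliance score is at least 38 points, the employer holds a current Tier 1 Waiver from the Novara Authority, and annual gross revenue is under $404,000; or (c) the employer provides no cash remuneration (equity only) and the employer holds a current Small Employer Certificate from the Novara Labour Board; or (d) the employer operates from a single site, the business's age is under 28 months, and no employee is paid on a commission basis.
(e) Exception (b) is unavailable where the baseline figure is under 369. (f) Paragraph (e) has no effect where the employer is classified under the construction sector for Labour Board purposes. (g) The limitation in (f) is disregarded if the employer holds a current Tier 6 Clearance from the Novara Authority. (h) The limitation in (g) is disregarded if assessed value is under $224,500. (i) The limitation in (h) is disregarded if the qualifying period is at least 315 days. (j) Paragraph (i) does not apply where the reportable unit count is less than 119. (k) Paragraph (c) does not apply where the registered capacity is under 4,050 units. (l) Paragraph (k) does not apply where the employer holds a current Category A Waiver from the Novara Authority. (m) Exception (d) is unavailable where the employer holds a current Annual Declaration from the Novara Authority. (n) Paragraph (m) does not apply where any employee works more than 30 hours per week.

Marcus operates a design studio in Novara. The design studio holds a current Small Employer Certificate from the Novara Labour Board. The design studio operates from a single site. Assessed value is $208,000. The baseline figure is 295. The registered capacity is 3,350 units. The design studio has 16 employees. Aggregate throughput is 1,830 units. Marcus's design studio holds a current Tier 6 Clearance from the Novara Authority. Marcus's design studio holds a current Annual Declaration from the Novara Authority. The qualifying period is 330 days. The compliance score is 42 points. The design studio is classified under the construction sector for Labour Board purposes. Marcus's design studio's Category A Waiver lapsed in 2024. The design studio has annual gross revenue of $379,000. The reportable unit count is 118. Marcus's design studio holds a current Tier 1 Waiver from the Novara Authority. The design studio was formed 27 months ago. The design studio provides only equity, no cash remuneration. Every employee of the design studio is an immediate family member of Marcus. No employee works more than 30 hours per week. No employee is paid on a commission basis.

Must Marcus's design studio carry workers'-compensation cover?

No — exception (b) applies; Marcus's design studio is not required to carry workers'-compensation cover.

Exception (a) does not apply: aggregate throughput is 1,830 units, short of 2,290 units.
Exception (b)'s conditions are all satisfied: the compliance score is 42 points, meeting the 38 points threshold; a current Tier 1 Waiver is held; annual gross revenue is $379,000, under the $404,000 limit. Considering the limiting provisions: (e) would limit (b) — the baseline figure is 295, under the 369 limit — but (f) sets (e) aside: (f) is triggered — the design studio is classified under the construction sector. (g) would limit (f) — a current Tier 6 Clearance is held — but (h) sets (g) aside: (h) operates against (g): assessed value is $208,000, under the $224,500 limit. (i) operates (the qualifying period is 330 days, meeting the 315 days threshold), but is overridden by (j): (j) operates against (i): the reportable unit count is 118, less than the 119 limit. So (b) applies.
Exception (c)'s conditions are all satisfied: remuneration is equity-only; a current Small Employer Certificate is held. However, paragraphs (k)–(l) must be considered: (k) operates against (c): the registered capacity is 3,350 units, under the 4,050 units limit. (l), which would lift (k), is inapplicable — there is no Category A Waiver in force. Exception (c) does not apply.
Exception (d)'s conditions are all satisfied: the employer operates from a single site; the business's age is 27 months, under the 28 months limit; no employee is paid on commission. But: (m) is triggered — a current Annual Declaration is held. (n) is inapplicable (no employee exceeds 30 hours/week), so (m) stands. (d) is therefore removed.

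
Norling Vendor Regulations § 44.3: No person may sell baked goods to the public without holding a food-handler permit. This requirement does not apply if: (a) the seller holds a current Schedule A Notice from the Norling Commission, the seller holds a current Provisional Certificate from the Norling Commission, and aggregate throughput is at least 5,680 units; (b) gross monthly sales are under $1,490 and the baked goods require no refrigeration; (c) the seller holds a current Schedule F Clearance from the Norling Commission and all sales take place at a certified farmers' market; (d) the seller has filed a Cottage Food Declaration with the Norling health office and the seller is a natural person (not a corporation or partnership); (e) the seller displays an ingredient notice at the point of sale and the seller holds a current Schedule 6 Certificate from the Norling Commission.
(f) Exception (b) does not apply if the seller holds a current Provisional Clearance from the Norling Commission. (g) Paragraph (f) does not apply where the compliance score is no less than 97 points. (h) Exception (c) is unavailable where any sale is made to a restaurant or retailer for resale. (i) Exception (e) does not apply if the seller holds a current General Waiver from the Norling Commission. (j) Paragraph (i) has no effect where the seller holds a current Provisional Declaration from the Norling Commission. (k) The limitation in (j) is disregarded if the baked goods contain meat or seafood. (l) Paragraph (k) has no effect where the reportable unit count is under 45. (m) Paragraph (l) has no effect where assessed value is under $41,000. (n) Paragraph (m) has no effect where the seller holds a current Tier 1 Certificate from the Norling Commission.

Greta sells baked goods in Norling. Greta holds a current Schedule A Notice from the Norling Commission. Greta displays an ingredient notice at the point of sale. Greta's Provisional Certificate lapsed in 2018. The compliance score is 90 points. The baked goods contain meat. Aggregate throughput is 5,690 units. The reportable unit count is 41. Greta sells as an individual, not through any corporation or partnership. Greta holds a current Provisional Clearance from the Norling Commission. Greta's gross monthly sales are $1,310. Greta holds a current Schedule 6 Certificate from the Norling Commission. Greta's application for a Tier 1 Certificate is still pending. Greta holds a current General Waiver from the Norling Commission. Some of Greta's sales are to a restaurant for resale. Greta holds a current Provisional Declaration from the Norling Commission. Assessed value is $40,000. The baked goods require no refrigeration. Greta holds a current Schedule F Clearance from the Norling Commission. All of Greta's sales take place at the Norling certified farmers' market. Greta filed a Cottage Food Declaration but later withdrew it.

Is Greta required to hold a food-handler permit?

Exception (a) does not apply: there is no Provisional Certificate in force.
Exception (b)'s conditions are all satisfied: gross monthly sales are $1,310, under the $1,490 limit; the baked goods are shelf-stable. However, paragraphs (f)–(g) must be considered: (f) operates against (b): a current Provisional Clearance is held. (g) is inapplicable (the compliance score is 90 points, short of 97 points), so (f) stands. (b) is therefore removed.
Exception (c)'s conditions are all satisfied: a current Schedule F Clearance is held; all sales are at a certified farmers' market. However, paragraph (h) must be considered: (h) operates against (c): some sales are to a restaurant for resale. So (c) is unavailable.
Exception (d) requires that the seller has filed a Cottage Food Declaration with the Norling health office; but the Cottage Food Declaration was withdrawn, so (d) is unavailable.
Exception (e)'s conditions are all satisfied: an ingredient notice is displayed; a current Schedule 6 Certificate is held. But: (i) is engaged — a current General Waiver is held. (j) would limit (i) — a current Provisional Declaration is held — but (k) sets (j) aside: (k) operates against (j): the baked goods contain meat. (l) operates (the reportable unit count is 41, under the 45 limit), but is set aside by (m): (m) operates against (l): assessed value is $40,000, under the $41,000 limit. (n) is not triggered (the Tier 1 Certificate is not current), so (m) stands. (e) is therefore removed.
No exception applies. The general rule governs.

Yes — Greta must hold a food-handler permit.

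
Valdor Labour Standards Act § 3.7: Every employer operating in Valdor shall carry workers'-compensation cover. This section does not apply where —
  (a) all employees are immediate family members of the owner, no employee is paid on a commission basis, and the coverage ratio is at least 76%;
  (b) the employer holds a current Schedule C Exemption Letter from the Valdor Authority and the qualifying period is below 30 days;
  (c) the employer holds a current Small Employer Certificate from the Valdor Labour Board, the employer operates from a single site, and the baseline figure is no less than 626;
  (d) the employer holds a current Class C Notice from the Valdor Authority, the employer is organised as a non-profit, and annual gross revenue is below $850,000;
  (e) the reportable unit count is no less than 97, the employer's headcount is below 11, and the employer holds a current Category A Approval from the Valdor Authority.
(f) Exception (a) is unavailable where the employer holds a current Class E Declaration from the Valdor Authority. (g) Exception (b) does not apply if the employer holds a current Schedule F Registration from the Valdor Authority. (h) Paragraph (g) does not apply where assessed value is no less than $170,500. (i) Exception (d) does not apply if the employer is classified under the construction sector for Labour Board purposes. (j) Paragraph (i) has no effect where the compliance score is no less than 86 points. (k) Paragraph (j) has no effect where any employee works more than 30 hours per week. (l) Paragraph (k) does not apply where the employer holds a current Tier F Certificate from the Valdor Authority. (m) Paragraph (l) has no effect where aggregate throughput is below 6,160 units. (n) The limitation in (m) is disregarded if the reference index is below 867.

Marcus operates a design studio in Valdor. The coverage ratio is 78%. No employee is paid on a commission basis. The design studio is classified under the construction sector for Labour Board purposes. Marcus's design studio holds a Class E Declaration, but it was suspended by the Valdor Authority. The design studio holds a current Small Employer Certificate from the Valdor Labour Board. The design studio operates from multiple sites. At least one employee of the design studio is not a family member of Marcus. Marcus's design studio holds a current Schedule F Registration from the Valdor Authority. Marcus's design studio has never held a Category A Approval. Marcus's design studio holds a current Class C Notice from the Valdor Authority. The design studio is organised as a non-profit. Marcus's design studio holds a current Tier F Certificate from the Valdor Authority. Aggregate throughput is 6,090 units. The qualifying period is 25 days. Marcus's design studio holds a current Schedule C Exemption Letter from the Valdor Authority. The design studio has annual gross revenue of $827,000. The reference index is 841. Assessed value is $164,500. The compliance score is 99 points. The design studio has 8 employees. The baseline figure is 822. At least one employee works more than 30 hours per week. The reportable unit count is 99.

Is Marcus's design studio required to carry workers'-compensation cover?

No — exception (d) applies; Marcus's design studio is not required to carry workers'-compensation cover.

Exception (a) fails — at least one employee is not a family member.
Exception (b) is satisfied on its face — a current Schedule C Exemption Letter is held; the qualifying period is 25 days, below the 30 days limit. Turning to paragraphs (g)–(h): (g) operates against (b): a current Schedule F Registration is held. (h), which would lift (g), is inapplicable — assessed value is $164,500, short of $170,500. So (b) is unavailable.
Exception (c) requires that the employer operates from a single site; but the employer operates from multiple sites, so (c) is unavailable.
All of (d)'s requirements are met (a current Class C Notice is held; the employer is a non-profit; annual gross revenue is $827,000, below the $850,000 limit). As to paragraphs (i)–(n): (i) applies (the design studio is classified under the construction sector), but is displaced by (j): (j) is triggered — the compliance score is 99 points, meeting the 86 points threshold. (k) is engaged (at least one employee exceeds 30 hours/week), but is itself disapplied by (l): (l) operates against (k): a current Tier F Certificate is held. (m) would limit (l) — aggregate throughput is 6,090 units, below the 6,160 units limit — but (n) sets (m) aside: (n) operates against (m): the reference index is 841, below the 867 limit. Exception (d) stands.
Exception (e) fails — no current Category A Approval is held.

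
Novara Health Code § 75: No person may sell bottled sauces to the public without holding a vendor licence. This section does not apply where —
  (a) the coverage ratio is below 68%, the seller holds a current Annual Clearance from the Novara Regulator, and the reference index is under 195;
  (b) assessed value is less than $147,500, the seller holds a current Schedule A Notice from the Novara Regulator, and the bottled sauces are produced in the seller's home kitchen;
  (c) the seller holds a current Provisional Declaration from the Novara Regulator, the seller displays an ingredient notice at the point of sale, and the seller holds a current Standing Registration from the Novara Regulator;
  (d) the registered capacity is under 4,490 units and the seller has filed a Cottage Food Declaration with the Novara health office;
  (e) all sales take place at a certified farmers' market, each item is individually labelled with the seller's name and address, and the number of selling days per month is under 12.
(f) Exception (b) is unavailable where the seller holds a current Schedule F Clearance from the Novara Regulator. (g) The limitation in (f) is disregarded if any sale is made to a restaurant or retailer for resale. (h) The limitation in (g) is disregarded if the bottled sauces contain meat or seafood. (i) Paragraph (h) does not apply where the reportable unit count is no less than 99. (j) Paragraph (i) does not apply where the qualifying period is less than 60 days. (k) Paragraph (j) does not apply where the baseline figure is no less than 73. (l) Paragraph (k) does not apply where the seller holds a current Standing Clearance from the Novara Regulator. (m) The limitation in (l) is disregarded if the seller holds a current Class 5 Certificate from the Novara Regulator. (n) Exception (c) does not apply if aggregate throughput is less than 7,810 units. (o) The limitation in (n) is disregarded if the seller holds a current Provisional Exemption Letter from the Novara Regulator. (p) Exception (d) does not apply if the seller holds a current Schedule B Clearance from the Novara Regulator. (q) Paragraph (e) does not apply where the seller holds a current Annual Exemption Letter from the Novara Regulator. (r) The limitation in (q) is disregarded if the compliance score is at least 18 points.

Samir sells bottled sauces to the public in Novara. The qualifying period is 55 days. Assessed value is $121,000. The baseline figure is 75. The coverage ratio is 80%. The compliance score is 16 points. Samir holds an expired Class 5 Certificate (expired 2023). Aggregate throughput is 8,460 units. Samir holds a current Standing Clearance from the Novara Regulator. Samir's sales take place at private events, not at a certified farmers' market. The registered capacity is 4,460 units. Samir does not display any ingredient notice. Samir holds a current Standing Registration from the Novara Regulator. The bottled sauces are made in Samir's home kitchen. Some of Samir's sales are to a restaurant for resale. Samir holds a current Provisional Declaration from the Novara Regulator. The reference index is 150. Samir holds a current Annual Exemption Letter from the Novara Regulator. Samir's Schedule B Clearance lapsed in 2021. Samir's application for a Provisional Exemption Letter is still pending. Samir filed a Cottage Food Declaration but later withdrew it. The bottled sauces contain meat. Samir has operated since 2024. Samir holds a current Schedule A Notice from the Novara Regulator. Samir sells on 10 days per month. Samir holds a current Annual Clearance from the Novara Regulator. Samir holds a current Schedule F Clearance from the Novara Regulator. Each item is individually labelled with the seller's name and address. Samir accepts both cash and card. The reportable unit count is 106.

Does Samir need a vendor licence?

Exception (a) fails — the coverage ratio is 80%, not below 68%.
Exception (b)'s conditions are all satisfied: assessed value is $121,000, less than the $147,500 limit; a current Schedule A Notice is held; the bottled sauces are home-kitchen produced. But: (f) is engaged — a current Schedule F Clearance is held. (g) is triggered (some sales are to a restaurant for resale), but is displaced by (h): (h) is engaged — the bottled sauces contain meat. (i) applies (the reportable unit count is 106, meeting the 99 threshold), but yields to (j): (j) is triggered — the qualifying period is 55 days, less than the 60 days limit. (k) is triggered (the baseline figure is 75, meeting the 73 threshold), but is itself disapplied by (l): (l) operates against (k): a current Standing Clearance is held. (m) is not triggered (the Class 5 Certificate is not current), so (l) stands. (b) is therefore removed.
Exception (c) fails — no ingredient notice is displayed.
Exception (d) does not apply: the Cottage Food Declaration was withdrawn.
Exception (e) fails — sales are at private events, not a certified farmers' market.
None of the exceptions is available; § 75 applies in full.

Yes — Samir must hold a vendor licence.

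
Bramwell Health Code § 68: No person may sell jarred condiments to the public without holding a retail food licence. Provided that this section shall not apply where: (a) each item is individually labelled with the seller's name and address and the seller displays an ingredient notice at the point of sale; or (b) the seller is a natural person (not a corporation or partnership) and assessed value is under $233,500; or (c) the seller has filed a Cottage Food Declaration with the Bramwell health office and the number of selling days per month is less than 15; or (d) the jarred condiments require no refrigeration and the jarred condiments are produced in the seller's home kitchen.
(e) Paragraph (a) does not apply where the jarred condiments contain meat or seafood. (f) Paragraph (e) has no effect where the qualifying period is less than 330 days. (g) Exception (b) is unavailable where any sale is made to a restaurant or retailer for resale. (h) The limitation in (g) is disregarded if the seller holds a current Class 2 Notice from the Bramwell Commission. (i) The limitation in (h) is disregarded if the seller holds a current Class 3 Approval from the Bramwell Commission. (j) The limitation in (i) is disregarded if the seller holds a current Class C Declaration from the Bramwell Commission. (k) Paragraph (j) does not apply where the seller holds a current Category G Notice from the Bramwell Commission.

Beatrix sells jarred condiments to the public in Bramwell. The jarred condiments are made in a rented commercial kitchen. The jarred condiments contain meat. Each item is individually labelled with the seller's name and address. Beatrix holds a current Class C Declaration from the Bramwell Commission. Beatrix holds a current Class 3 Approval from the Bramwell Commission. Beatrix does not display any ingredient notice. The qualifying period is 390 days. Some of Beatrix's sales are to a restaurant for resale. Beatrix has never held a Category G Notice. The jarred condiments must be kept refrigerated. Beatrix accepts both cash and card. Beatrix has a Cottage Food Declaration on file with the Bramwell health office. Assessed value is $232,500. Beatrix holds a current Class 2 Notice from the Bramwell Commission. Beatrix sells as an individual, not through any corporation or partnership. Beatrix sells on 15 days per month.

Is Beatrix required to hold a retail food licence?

No — exception (b) applies; Beatrix is not required to hold a retail food licence.

Exception (a) fails — no ingredient notice is displayed.
Exception (b): the seller is a natural person; assessed value is $232,500, under the $233,500 limit — every condition holds. Applying paragraphs (g)–(k): (g) would limit (b) — some sales are to a restaurant for resale — but (h) sets (g) aside: (h) is engaged — a current Class 2 Notice is held. (i) is engaged (a current Class 3 Approval is held), but is itself disapplied by (j): (j) operates — a current Class C Declaration is held. (k), which would lift (j), is not triggered — the Category G Notice is not current. So (b) applies.
Exception (c) fails — the number of selling days per month is 15, not less than 15.
Exception (d) does not apply: the jarred condiments require refrigeration.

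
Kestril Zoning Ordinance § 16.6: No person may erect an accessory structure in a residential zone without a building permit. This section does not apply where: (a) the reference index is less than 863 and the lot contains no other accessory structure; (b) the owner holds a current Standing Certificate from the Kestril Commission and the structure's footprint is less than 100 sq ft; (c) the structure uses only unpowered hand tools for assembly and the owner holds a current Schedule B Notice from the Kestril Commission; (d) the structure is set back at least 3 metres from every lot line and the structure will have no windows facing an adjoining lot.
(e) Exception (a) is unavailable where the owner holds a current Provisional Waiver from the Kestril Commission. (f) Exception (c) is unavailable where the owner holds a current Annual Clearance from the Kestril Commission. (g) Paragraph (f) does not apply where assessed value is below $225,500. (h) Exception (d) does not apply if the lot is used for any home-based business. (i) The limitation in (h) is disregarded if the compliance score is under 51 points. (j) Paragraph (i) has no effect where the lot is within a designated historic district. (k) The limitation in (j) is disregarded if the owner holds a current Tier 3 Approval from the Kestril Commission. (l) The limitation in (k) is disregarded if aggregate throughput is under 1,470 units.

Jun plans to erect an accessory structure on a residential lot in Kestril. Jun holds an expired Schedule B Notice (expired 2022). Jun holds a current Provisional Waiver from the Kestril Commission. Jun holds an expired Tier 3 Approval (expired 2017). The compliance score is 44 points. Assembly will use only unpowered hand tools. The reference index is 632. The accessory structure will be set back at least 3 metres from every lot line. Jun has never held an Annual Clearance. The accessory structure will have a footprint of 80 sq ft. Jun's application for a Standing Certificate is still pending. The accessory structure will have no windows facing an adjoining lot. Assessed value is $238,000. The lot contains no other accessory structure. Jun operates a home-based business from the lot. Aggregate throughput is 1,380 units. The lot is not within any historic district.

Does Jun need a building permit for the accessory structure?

No — exception (d) applies; Jun does not need a building permit.

Exception (a) is satisfied on its face — the reference index is 632, less than the 863 limit; the lot has no other accessory structure. Turning to paragraph (e): (e) operates against (a): a current Provisional Waiver is held. So (a) is unavailable.
Exception (b) requires that the owner holds a current Standing Certificate from the Kestril Commission; but no current Standing Certificate is held, so (b) is unavailable.
Exception (c) fails — the Schedule B Notice is not current.
Exception (d) is satisfied on its face — the setback is at least 3 m on every side; no windows face an adjoining lot. Considering the limiting provisions: (h) is triggered (a home-based business operates on the lot), but is itself disapplied by (i): (i) operates — the compliance score is 44 points, under the 51 points limit. (j), which would lift (i), is not engaged — the lot is not in a historic district. So (d) applies.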